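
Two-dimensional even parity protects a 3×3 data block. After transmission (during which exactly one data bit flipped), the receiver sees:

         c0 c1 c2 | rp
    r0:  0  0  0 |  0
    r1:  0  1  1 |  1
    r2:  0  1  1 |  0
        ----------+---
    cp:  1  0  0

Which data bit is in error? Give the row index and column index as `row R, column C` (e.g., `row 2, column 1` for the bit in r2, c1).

row 1, column 0

Recompute each row's even parity and compare to rp:
  r0: data parity 0, sent rp 0 → ok
  r1: data parity 0, sent rp 1 → mismatch
  r2: data parity 0, sent rp 0 → ok
Recompute each column's even parity and compare to cp:
  c0: data parity 0, sent cp 1 → mismatch
  c1: data parity 0, sent cp 0 → ok
  c2: data parity 0, sent cp 0 → ok
Exactly one row (r1) and one column (c0) fail → the flipped bit is at their intersection.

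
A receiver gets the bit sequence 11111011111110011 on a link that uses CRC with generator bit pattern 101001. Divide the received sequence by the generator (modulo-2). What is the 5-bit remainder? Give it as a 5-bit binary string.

Modulo-2 division of 11111011111110011 by 101001:
  pos 0: 111110 XOR 101001 = 010111
  pos 1: 101111 XOR 101001 = 000110
  pos 4: 110111 XOR 101001 = 011110
  pos 5: 111101 XOR 101001 = 010100
  pos 6: 101001 XOR 101001 = 000000
Remainder = 10011 (nonzero — an error is detected).

10011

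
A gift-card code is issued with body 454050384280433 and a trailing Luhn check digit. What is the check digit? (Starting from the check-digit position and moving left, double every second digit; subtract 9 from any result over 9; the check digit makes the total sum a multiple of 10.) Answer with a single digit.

Partial digits right→left: 3 3 4 0 8 2 4 8 3 0 5 0 4 5 4
Double every second digit counting from the check-digit position (so the 1st, 3rd, 5th, ... of the partial from the right).
  doubled (with −9 where >9): 6 8 7 8 6 1 8 8 → sum 52
  kept as-is: 3 0 2 8 0 0 5 → sum 18
Total = 52 + 18 = 70.
Check digit = (10 − (70 mod 10)) mod 10 = 0.

0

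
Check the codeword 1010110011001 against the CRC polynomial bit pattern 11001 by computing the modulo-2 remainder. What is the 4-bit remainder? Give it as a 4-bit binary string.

Modulo-2 division of 1010110011001 by 11001:
  pos 0: 10101 XOR 11001 = 01100
  pos 1: 11001 XOR 11001 = 00000
  pos 8: 11001 XOR 11001 = 00000
Remainder = 0000 (zero — the frame passes the CRC check).

0000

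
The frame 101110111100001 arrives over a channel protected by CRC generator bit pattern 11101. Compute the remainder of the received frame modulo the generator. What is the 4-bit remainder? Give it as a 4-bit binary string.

1000

Modulo-2 division of 101110111100001 by 11101:
  pos 0: 10111 XOR 11101 = 01010
  pos 1: 10100 XOR 11101 = 01001
  pos 2: 10011 XOR 11101 = 01110
  pos 3: 11101 XOR 11101 = 00000
  pos 8: 11000 XOR 11101 = 00101
  pos 10: 10101 XOR 11101 = 01000
Remainder = 1000 (nonzero — an error is detected).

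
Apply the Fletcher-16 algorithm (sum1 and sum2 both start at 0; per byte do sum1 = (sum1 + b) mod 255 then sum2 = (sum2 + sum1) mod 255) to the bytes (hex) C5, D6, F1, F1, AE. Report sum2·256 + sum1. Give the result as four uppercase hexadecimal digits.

A02F

Running sums (mod 255):
  after byte 0 (C5): sum1=197, sum2=197
  after byte 1 (D6): sum1=156, sum2=98
  after byte 2 (F1): sum1=142, sum2=240
  after byte 3 (F1): sum1=128, sum2=113
  after byte 4 (AE): sum1=47, sum2=160
Checksum = sum2·256 + sum1 = 160·256 + 47 = 41007 = 0xA02F.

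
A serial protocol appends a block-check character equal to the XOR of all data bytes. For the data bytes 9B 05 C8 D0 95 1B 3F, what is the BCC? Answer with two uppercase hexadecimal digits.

37

XOR the bytes together:
  start with 0x9B
  0x9B ⊕ 0x05 = 0x9E
  0x9E ⊕ 0xC8 = 0x56
  0x56 ⊕ 0xD0 = 0x86
  0x86 ⊕ 0x95 = 0x13
  0x13 ⊕ 0x1B = 0x08
  0x08 ⊕ 0x3F = 0x37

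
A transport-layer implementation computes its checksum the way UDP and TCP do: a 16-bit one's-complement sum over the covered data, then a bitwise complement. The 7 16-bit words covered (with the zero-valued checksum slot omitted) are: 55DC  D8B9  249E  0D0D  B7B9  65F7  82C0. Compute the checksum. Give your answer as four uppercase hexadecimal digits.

One's-complement addition (fold any carry out of bit 15 back into bit 0):
  0x55DC + 0xD8B9 = 0x12E95 → wrap carry → 0x2E96
  0x2E96 + 0x249E = 0x05334
  0x5334 + 0x0D0D = 0x06041
  0x6041 + 0xB7B9 = 0x117FA → wrap carry → 0x17FB
  0x17FB + 0x65F7 = 0x07DF2
  0x7DF2 + 0x82C0 = 0x100B2 → wrap carry → 0x00B3
One's-complement sum = 0x00B3.
Checksum = ~0x00B3 & 0xFFFF = 0xFF4C.

FF4C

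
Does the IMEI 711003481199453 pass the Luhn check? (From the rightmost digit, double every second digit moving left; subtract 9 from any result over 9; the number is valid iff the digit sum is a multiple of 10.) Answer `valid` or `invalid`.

invalid

From the right, keep odd positions and double even positions (subtract 9 from any doubled value over 9):
  doubled (positions 2,4,...): 1 9 2 7 6 0 2 → sum 27
  kept (positions 1,3,...): 3 4 9 1 4 0 1 7 → sum 29
Total = 56.
56 mod 10 = 6, so the number is invalid.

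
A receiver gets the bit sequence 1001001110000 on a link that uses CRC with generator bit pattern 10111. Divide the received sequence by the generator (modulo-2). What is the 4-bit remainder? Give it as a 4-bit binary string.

1000

Modulo-2 division of 1001001110000 by 10111:
  pos 0: 10010 XOR 10111 = 00101
  pos 2: 10101 XOR 10111 = 00010
  pos 5: 10110 XOR 10111 = 00001
Remainder = 1000 (nonzero — an error is detected).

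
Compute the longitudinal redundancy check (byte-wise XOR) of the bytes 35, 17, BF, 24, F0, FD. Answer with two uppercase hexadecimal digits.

XOR the bytes together:
  start with 0x35
  0x35 ⊕ 0x17 = 0x22
  0x22 ⊕ 0xBF = 0x9D
  0x9D ⊕ 0x24 = 0xB9
  0xB9 ⊕ 0xF0 = 0x49
  0x49 ⊕ 0xFD = 0xB4

B4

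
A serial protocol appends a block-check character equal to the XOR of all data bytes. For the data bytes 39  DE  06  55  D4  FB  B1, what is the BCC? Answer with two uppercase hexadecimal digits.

XOR the bytes together:
  start with 0x39
  0x39 ⊕ 0xDE = 0xE7
  0xE7 ⊕ 0x06 = 0xE1
  0xE1 ⊕ 0x55 = 0xB4
  0xB4 ⊕ 0xD4 = 0x60
  0x60 ⊕ 0xFB = 0x9B
  0x9B ⊕ 0xB1 = 0x2A

2A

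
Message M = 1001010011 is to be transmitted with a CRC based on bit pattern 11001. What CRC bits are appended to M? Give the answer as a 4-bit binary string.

Append 4 zeros: 10010100110000. Divide by 11001 (XOR where the leading bit is 1):
  pos 0: 10010 XOR 11001 = 01011
  pos 1: 10111 XOR 11001 = 01110
  pos 2: 11100 XOR 11001 = 00101
  pos 4: 10101 XOR 11001 = 01100
  pos 5: 11001 XOR 11001 = 00000
Remainder (last 4 bits) = 0000. This is the CRC / FCS.

0000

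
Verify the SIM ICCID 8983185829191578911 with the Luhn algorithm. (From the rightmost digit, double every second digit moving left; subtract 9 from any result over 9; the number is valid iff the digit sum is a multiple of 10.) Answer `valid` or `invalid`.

valid

From the right, keep odd positions and double even positions (subtract 9 from any doubled value over 9):
  doubled (positions 2,4,...): 2 7 1 9 9 7 7 6 9 → sum 57
  kept (positions 1,3,...): 1 9 7 1 1 2 5 1 8 8 → sum 43
Total = 100.
100 mod 10 = 0, so the number is valid.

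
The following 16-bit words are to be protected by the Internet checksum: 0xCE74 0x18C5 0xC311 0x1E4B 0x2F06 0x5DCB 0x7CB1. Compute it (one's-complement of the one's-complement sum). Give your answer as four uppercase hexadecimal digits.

2DE6

One's-complement addition (fold any carry out of bit 15 back into bit 0):
  0xCE74 + 0x18C5 = 0x0E739
  0xE739 + 0xC311 = 0x1AA4A → wrap carry → 0xAA4B
  0xAA4B + 0x1E4B = 0x0C896
  0xC896 + 0x2F06 = 0x0F79C
  0xF79C + 0x5DCB = 0x15567 → wrap carry → 0x5568
  0x5568 + 0x7CB1 = 0x0D219
One's-complement sum = 0xD219.
Checksum = ~0xD219 & 0xFFFF = 0x2DE6.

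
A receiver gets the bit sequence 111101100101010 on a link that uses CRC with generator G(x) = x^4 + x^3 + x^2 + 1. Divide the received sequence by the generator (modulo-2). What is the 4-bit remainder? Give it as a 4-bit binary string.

1110

Modulo-2 division of 111101100101010 by 11101:
  pos 0: 11110 XOR 11101 = 00011
  pos 3: 11110 XOR 11101 = 00011
  pos 6: 11010 XOR 11101 = 00111
  pos 8: 11110 XOR 11101 = 00011
Remainder = 1110 (nonzero — an error is detected).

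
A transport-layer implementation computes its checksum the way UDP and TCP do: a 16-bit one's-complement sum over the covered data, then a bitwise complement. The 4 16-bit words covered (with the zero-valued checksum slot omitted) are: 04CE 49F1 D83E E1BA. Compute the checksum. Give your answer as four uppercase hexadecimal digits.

One's-complement addition (fold any carry out of bit 15 back into bit 0):
  0x04CE + 0x49F1 = 0x04EBF
  0x4EBF + 0xD83E = 0x126FD → wrap carry → 0x26FE
  0x26FE + 0xE1BA = 0x108B8 → wrap carry → 0x08B9
One's-complement sum = 0x08B9.
Checksum = ~0x08B9 & 0xFFFF = 0xF746.

F746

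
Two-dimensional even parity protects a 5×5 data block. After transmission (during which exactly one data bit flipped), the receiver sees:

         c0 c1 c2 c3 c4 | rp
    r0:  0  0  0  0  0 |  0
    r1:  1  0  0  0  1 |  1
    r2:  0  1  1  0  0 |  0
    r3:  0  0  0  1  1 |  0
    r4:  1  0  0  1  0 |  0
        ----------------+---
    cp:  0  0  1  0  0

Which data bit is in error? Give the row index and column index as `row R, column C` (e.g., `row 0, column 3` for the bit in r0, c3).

row 1, column 1

Recompute each row's even parity and compare to rp:
  r0: data parity 0, sent rp 0 → ok
  r1: data parity 0, sent rp 1 → mismatch
  r2: data parity 0, sent rp 0 → ok
  r3: data parity 0, sent rp 0 → ok
  r4: data parity 0, sent rp 0 → ok
Recompute each column's even parity and compare to cp:
  c0: data parity 0, sent cp 0 → ok
  c1: data parity 1, sent cp 0 → mismatch
  c2: data parity 1, sent cp 1 → ok
  c3: data parity 0, sent cp 0 → ok
  c4: data parity 0, sent cp 0 → ok
Exactly one row (r1) and one column (c1) fail → the flipped bit is at their intersection.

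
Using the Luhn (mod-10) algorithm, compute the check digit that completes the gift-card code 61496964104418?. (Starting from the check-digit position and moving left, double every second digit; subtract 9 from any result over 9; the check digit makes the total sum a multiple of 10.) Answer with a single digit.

Partial digits right→left: 8 1 4 4 0 1 4 6 9 6 9 4 1 6
Double every second digit counting from the check-digit position (so the 1st, 3rd, 5th, ... of the partial from the right).
  doubled (with −9 where >9): 7 8 0 8 9 9 2 → sum 43
  kept as-is: 1 4 1 6 6 4 6 → sum 28
Total = 43 + 28 = 71.
Check digit = (10 − (71 mod 10)) mod 10 = 9.

9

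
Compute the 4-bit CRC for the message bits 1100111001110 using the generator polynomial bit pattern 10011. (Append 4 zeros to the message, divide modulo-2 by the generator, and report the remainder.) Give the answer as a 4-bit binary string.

0100

Append 4 zeros: 11001110011100000. Divide by 10011 (XOR where the leading bit is 1):
  pos 0: 11001 XOR 10011 = 01010
  pos 1: 10101 XOR 10011 = 00110
  pos 3: 11010 XOR 10011 = 01001
  pos 4: 10010 XOR 10011 = 00001
  pos 8: 11110 XOR 10011 = 01101
  pos 9: 11010 XOR 10011 = 01001
  pos 10: 10010 XOR 10011 = 00001
Remainder (last 4 bits) = 0100. This is the CRC / FCS.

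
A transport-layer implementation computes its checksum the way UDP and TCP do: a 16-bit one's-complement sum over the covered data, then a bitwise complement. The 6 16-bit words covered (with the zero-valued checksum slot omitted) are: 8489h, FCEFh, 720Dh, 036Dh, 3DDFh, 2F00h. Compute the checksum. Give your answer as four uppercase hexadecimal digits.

One's-complement addition (fold any carry out of bit 15 back into bit 0):
  0x8489 + 0xFCEF = 0x18178 → wrap carry → 0x8179
  0x8179 + 0x720D = 0x0F386
  0xF386 + 0x036D = 0x0F6F3
  0xF6F3 + 0x3DDF = 0x134D2 → wrap carry → 0x34D3
  0x34D3 + 0x2F00 = 0x063D3
One's-complement sum = 0x63D3.
Checksum = ~0x63D3 & 0xFFFF = 0x9C2C.

9C2C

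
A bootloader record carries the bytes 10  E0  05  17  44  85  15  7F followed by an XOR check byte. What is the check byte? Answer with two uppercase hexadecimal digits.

49

XOR the bytes together:
  start with 0x10
  0x10 ⊕ 0xE0 = 0xF0
  0xF0 ⊕ 0x05 = 0xF5
  0xF5 ⊕ 0x17 = 0xE2
  0xE2 ⊕ 0x44 = 0xA6
  0xA6 ⊕ 0x85 = 0x23
  0x23 ⊕ 0x15 = 0x36
  0x36 ⊕ 0x7F = 0x49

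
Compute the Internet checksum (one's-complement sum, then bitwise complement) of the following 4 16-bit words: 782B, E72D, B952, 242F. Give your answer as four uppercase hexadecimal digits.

C324

One's-complement addition (fold any carry out of bit 15 back into bit 0):
  0x782B + 0xE72D = 0x15F58 → wrap carry → 0x5F59
  0x5F59 + 0xB952 = 0x118AB → wrap carry → 0x18AC
  0x18AC + 0x242F = 0x03CDB
One's-complement sum = 0x3CDB.
Checksum = ~0x3CDB & 0xFFFF = 0xC324.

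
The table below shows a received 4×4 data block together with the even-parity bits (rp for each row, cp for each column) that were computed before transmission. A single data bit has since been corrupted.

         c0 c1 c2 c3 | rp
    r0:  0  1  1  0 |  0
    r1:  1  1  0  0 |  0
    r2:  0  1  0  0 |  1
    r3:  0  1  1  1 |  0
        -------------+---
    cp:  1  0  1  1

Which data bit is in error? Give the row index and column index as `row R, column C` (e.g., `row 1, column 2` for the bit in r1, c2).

row 3, column 2

Recompute each row's even parity and compare to rp:
  r0: data parity 0, sent rp 0 → ok
  r1: data parity 0, sent rp 0 → ok
  r2: data parity 1, sent rp 1 → ok
  r3: data parity 1, sent rp 0 → mismatch
Recompute each column's even parity and compare to cp:
  c0: data parity 1, sent cp 1 → ok
  c1: data parity 0, sent cp 0 → ok
  c2: data parity 0, sent cp 1 → mismatch
  c3: data parity 1, sent cp 1 → ok
Exactly one row (r3) and one column (c2) fail → the flipped bit is at their intersection.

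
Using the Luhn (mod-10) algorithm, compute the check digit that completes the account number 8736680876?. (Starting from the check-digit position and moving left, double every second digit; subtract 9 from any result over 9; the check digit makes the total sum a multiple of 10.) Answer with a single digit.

1

Partial digits right→left: 6 7 8 0 8 6 6 3 7 8
Double every second digit counting from the check-digit position (so the 1st, 3rd, 5th, ... of the partial from the right).
  doubled (with −9 where >9): 3 7 7 3 5 → sum 25
  kept as-is: 7 0 6 3 8 → sum 24
Total = 25 + 24 = 49.
Check digit = (10 − (49 mod 10)) mod 10 = 1.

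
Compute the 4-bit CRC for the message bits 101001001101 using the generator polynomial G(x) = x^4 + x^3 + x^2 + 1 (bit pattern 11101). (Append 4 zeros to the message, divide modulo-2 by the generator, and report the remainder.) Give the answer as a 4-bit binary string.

Append 4 zeros: 1010010011010000. Divide by 11101 (XOR where the leading bit is 1):
  pos 0: 10100 XOR 11101 = 01001
  pos 1: 10011 XOR 11101 = 01110
  pos 2: 11100 XOR 11101 = 00001
  pos 6: 10110 XOR 11101 = 01011
  pos 7: 10111 XOR 11101 = 01010
  pos 8: 10100 XOR 11101 = 01001
  pos 9: 10010 XOR 11101 = 01111
  pos 10: 11110 XOR 11101 = 00011
Remainder (last 4 bits) = 0110. This is the CRC / FCS.

0110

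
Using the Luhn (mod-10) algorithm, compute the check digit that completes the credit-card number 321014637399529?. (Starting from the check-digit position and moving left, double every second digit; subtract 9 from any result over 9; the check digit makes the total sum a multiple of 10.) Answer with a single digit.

0

Partial digits right→left: 9 2 5 9 9 3 7 3 6 4 1 0 1 2 3
Double every second digit counting from the check-digit position (so the 1st, 3rd, 5th, ... of the partial from the right).
  doubled (with −9 where >9): 9 1 9 5 3 2 2 6 → sum 37
  kept as-is: 2 9 3 3 4 0 2 → sum 23
Total = 37 + 23 = 60.
Check digit = (10 − (60 mod 10)) mod 10 = 0.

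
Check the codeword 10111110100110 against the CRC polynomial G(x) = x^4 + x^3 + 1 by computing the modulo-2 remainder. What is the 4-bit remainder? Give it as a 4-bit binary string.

Modulo-2 division of 10111110100110 by 11001:
  pos 0: 10111 XOR 11001 = 01110
  pos 1: 11101 XOR 11001 = 00100
  pos 3: 10010 XOR 11001 = 01011
  pos 4: 10111 XOR 11001 = 01110
  pos 5: 11100 XOR 11001 = 00101
  pos 7: 10101 XOR 11001 = 01100
  pos 8: 11001 XOR 11001 = 00000
Remainder = 0000 (zero — the frame passes the CRC check).

0000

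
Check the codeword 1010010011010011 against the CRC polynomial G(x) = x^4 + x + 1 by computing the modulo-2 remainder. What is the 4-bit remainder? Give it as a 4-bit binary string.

Modulo-2 division of 1010010011010011 by 10011:
  pos 0: 10100 XOR 10011 = 00111
  pos 2: 11110 XOR 10011 = 01101
  pos 3: 11010 XOR 10011 = 01001
  pos 4: 10011 XOR 10011 = 00000
  pos 9: 10100 XOR 10011 = 00111
  pos 11: 11111 XOR 10011 = 01100
Remainder = 1100 (nonzero — an error is detected).

1100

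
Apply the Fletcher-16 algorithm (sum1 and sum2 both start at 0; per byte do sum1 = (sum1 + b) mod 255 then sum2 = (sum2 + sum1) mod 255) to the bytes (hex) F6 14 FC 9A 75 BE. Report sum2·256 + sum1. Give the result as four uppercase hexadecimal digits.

9BD6

Running sums (mod 255):
  after byte 0 (F6): sum1=246, sum2=246
  after byte 1 (14): sum1=11, sum2=2
  after byte 2 (FC): sum1=8, sum2=10
  after byte 3 (9A): sum1=162, sum2=172
  after byte 4 (75): sum1=24, sum2=196
  after byte 5 (BE): sum1=214, sum2=155
Checksum = sum2·256 + sum1 = 155·256 + 214 = 39894 = 0x9BD6.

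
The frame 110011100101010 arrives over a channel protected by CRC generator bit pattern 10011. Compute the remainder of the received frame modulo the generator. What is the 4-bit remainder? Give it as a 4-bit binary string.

Modulo-2 division of 110011100101010 by 10011:
  pos 0: 11001 XOR 10011 = 01010
  pos 1: 10101 XOR 10011 = 00110
  pos 3: 11010 XOR 10011 = 01001
  pos 4: 10010 XOR 10011 = 00001
  pos 8: 11010 XOR 10011 = 01001
  pos 9: 10011 XOR 10011 = 00000
Remainder = 0000 (zero — the frame passes the CRC check).

0000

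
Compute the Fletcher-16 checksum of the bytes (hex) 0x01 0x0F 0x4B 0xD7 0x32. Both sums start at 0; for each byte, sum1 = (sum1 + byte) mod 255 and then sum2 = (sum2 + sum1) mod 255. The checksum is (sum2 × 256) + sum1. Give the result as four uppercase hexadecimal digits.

Running sums (mod 255):
  after byte 0 (0x01): sum1=1, sum2=1
  after byte 1 (0x0F): sum1=16, sum2=17
  after byte 2 (0x4B): sum1=91, sum2=108
  after byte 3 (0xD7): sum1=51, sum2=159
  after byte 4 (0x32): sum1=101, sum2=5
Checksum = sum2·256 + sum1 = 5·256 + 101 = 1381 = 0x0565.

0565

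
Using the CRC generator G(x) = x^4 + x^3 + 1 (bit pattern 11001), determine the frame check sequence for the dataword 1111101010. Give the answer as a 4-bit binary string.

1011

Append 4 zeros: 11111010100000. Divide by 11001 (XOR where the leading bit is 1):
  pos 0: 11111 XOR 11001 = 00110
  pos 2: 11001 XOR 11001 = 00000
  pos 8: 10000 XOR 11001 = 01001
  pos 9: 10010 XOR 11001 = 01011
Remainder (last 4 bits) = 1011. This is the CRC / FCS.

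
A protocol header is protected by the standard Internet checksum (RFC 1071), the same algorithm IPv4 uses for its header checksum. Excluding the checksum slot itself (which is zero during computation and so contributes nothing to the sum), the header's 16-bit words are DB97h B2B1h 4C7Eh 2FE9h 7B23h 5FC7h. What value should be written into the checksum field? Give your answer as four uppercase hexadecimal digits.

1A64

One's-complement addition (fold any carry out of bit 15 back into bit 0):
  0xDB97 + 0xB2B1 = 0x18E48 → wrap carry → 0x8E49
  0x8E49 + 0x4C7E = 0x0DAC7
  0xDAC7 + 0x2FE9 = 0x10AB0 → wrap carry → 0x0AB1
  0x0AB1 + 0x7B23 = 0x085D4
  0x85D4 + 0x5FC7 = 0x0E59B
One's-complement sum = 0xE59B.
Checksum = ~0xE59B & 0xFFFF = 0x1A64.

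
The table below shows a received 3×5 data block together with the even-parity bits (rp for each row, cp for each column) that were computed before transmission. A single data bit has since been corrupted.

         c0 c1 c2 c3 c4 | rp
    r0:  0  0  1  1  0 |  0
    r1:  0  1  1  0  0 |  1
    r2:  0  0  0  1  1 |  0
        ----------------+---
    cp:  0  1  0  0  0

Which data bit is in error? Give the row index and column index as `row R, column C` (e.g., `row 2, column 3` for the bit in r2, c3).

row 1, column 4

Recompute each row's even parity and compare to rp:
  r0: data parity 0, sent rp 0 → ok
  r1: data parity 0, sent rp 1 → mismatch
  r2: data parity 0, sent rp 0 → ok
Recompute each column's even parity and compare to cp:
  c0: data parity 0, sent cp 0 → ok
  c1: data parity 1, sent cp 1 → ok
  c2: data parity 0, sent cp 0 → ok
  c3: data parity 0, sent cp 0 → ok
  c4: data parity 1, sent cp 0 → mismatch
Exactly one row (r1) and one column (c4) fail → the flipped bit is at their intersection.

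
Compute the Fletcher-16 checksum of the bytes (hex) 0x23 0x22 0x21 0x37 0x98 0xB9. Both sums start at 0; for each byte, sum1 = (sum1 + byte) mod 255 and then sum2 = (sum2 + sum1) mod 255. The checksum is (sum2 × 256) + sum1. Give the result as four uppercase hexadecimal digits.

Running sums (mod 255):
  after byte 0 (0x23): sum1=35, sum2=35
  after byte 1 (0x22): sum1=69, sum2=104
  after byte 2 (0x21): sum1=102, sum2=206
  after byte 3 (0x37): sum1=157, sum2=108
  after byte 4 (0x98): sum1=54, sum2=162
  after byte 5 (0xB9): sum1=239, sum2=146
Checksum = sum2·256 + sum1 = 146·256 + 239 = 37615 = 0x92EF.

92EF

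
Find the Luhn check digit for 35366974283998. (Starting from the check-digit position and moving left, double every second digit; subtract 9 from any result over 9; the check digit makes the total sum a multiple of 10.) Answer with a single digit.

Partial digits right→left: 8 9 9 3 8 2 4 7 9 6 6 3 5 3
Double every second digit counting from the check-digit position (so the 1st, 3rd, 5th, ... of the partial from the right).
  doubled (with −9 where >9): 7 9 7 8 9 3 1 → sum 44
  kept as-is: 9 3 2 7 6 3 3 → sum 33
Total = 44 + 33 = 77.
Check digit = (10 − (77 mod 10)) mod 10 = 3.

3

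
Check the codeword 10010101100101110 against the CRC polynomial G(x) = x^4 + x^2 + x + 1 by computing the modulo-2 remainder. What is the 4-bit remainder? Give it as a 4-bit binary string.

Modulo-2 division of 10010101100101110 by 10111:
  pos 0: 10010 XOR 10111 = 00101
  pos 2: 10110 XOR 10111 = 00001
  pos 6: 11100 XOR 10111 = 01011
  pos 7: 10111 XOR 10111 = 00000
Remainder = 1110 (nonzero — an error is detected).

1110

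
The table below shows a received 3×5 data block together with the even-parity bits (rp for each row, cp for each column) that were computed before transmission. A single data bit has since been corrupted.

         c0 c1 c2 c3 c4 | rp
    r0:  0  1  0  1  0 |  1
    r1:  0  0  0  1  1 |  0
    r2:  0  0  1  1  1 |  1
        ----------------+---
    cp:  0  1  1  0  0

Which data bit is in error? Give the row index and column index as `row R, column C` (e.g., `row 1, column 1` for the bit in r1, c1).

row 0, column 3

Recompute each row's even parity and compare to rp:
  r0: data parity 0, sent rp 1 → mismatch
  r1: data parity 0, sent rp 0 → ok
  r2: data parity 1, sent rp 1 → ok
Recompute each column's even parity and compare to cp:
  c0: data parity 0, sent cp 0 → ok
  c1: data parity 1, sent cp 1 → ok
  c2: data parity 1, sent cp 1 → ok
  c3: data parity 1, sent cp 0 → mismatch
  c4: data parity 0, sent cp 0 → ok
Exactly one row (r0) and one column (c3) fail → the flipped bit is at their intersection.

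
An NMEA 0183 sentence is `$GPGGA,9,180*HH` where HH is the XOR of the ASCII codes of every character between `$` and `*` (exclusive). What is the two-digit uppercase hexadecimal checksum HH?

XOR the ASCII codes of the payload characters:
  'G' = 0x47 → acc = 0x47
  'P' = 0x50 → acc = 0x17
  'G' = 0x47 → acc = 0x50
  'G' = 0x47 → acc = 0x17
  'A' = 0x41 → acc = 0x56
  ',' = 0x2C → acc = 0x7A
  '9' = 0x39 → acc = 0x43
  ',' = 0x2C → acc = 0x6F
  '1' = 0x31 → acc = 0x5E
  '8' = 0x38 → acc = 0x66
  '0' = 0x30 → acc = 0x56
Checksum = 0x56.

56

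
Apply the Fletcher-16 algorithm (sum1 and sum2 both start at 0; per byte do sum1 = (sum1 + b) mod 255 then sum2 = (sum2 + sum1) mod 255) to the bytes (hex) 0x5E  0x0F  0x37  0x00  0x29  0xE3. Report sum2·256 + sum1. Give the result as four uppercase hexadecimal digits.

94B1

Running sums (mod 255):
  after byte 0 (0x5E): sum1=94, sum2=94
  after byte 1 (0x0F): sum1=109, sum2=203
  after byte 2 (0x37): sum1=164, sum2=112
  after byte 3 (0x00): sum1=164, sum2=21
  after byte 4 (0x29): sum1=205, sum2=226
  after byte 5 (0xE3): sum1=177, sum2=148
Checksum = sum2·256 + sum1 = 148·256 + 177 = 38065 = 0x94B1.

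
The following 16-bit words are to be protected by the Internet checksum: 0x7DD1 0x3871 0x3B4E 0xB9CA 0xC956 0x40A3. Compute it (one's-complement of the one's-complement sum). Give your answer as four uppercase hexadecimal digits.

4AAA

One's-complement addition (fold any carry out of bit 15 back into bit 0):
  0x7DD1 + 0x3871 = 0x0B642
  0xB642 + 0x3B4E = 0x0F190
  0xF190 + 0xB9CA = 0x1AB5A → wrap carry → 0xAB5B
  0xAB5B + 0xC956 = 0x174B1 → wrap carry → 0x74B2
  0x74B2 + 0x40A3 = 0x0B555
One's-complement sum = 0xB555.
Checksum = ~0xB555 & 0xFFFF = 0x4AAA.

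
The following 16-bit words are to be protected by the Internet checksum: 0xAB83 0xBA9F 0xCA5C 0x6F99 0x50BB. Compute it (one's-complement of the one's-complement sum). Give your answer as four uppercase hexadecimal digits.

0F2B

One's-complement addition (fold any carry out of bit 15 back into bit 0):
  0xAB83 + 0xBA9F = 0x16622 → wrap carry → 0x6623
  0x6623 + 0xCA5C = 0x1307F → wrap carry → 0x3080
  0x3080 + 0x6F99 = 0x0A019
  0xA019 + 0x50BB = 0x0F0D4
One's-complement sum = 0xF0D4.
Checksum = ~0xF0D4 & 0xFFFF = 0x0F2B.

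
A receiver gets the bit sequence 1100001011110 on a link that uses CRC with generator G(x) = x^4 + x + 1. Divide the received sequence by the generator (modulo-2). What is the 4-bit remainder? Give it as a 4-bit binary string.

Modulo-2 division of 1100001011110 by 10011:
  pos 0: 11000 XOR 10011 = 01011
  pos 1: 10110 XOR 10011 = 00101
  pos 3: 10110 XOR 10011 = 00101
  pos 5: 10111 XOR 10011 = 00100
  pos 7: 10011 XOR 10011 = 00000
Remainder = 0000 (zero — the frame passes the CRC check).

0000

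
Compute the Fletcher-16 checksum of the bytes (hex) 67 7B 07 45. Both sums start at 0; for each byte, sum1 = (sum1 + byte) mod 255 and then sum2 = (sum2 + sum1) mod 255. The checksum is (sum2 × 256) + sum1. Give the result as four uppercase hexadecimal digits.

632F

Running sums (mod 255):
  after byte 0 (67): sum1=103, sum2=103
  after byte 1 (7B): sum1=226, sum2=74
  after byte 2 (07): sum1=233, sum2=52
  after byte 3 (45): sum1=47, sum2=99
Checksum = sum2·256 + sum1 = 99·256 + 47 = 25391 = 0x632F.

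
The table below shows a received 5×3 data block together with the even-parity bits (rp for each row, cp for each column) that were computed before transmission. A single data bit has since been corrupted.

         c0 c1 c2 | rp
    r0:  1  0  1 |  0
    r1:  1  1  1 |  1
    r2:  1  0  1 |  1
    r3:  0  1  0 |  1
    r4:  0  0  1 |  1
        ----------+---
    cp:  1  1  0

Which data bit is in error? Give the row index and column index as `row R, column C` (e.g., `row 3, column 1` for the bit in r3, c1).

row 2, column 1

Recompute each row's even parity and compare to rp:
  r0: data parity 0, sent rp 0 → ok
  r1: data parity 1, sent rp 1 → ok
  r2: data parity 0, sent rp 1 → mismatch
  r3: data parity 1, sent rp 1 → ok
  r4: data parity 1, sent rp 1 → ok
Recompute each column's even parity and compare to cp:
  c0: data parity 1, sent cp 1 → ok
  c1: data parity 0, sent cp 1 → mismatch
  c2: data parity 0, sent cp 0 → ok
Exactly one row (r2) and one column (c1) fail → the flipped bit is at their intersection.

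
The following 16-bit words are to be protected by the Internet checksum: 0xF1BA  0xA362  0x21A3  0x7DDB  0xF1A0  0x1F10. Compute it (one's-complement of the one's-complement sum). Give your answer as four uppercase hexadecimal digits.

One's-complement addition (fold any carry out of bit 15 back into bit 0):
  0xF1BA + 0xA362 = 0x1951C → wrap carry → 0x951D
  0x951D + 0x21A3 = 0x0B6C0
  0xB6C0 + 0x7DDB = 0x1349B → wrap carry → 0x349C
  0x349C + 0xF1A0 = 0x1263C → wrap carry → 0x263D
  0x263D + 0x1F10 = 0x0454D
One's-complement sum = 0x454D.
Checksum = ~0x454D & 0xFFFF = 0xBAB2.

BAB2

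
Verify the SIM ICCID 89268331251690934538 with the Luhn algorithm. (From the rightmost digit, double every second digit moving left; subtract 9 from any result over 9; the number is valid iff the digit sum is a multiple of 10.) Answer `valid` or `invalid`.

invalid

From the right, keep odd positions and double even positions (subtract 9 from any doubled value over 9):
  doubled (positions 2,4,...): 6 8 9 9 2 4 6 7 4 7 → sum 62
  kept (positions 1,3,...): 8 5 3 0 6 5 1 3 6 9 → sum 46
Total = 108.
108 mod 10 = 8, so the number is invalid.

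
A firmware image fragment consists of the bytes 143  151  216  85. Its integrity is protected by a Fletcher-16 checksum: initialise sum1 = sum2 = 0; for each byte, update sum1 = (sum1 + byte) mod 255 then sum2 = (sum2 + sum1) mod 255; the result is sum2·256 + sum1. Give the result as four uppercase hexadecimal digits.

Running sums (mod 255):
  after byte 0 (143): sum1=143, sum2=143
  after byte 1 (151): sum1=39, sum2=182
  after byte 2 (216): sum1=0, sum2=182
  after byte 3 (85): sum1=85, sum2=12
Checksum = sum2·256 + sum1 = 12·256 + 85 = 3157 = 0x0C55.

0C55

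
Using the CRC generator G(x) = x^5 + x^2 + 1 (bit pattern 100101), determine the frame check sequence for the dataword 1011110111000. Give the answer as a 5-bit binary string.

00101

Append 5 zeros: 101111011100000000. Divide by 100101 (XOR where the leading bit is 1):
  pos 0: 101111 XOR 100101 = 001010
  pos 2: 101001 XOR 100101 = 001100
  pos 4: 110011 XOR 100101 = 010110
  pos 5: 101100 XOR 100101 = 001001
  pos 7: 100100 XOR 100101 = 000001
  pos 12: 100000 XOR 100101 = 000101
Remainder (last 5 bits) = 00101. This is the CRC / FCS.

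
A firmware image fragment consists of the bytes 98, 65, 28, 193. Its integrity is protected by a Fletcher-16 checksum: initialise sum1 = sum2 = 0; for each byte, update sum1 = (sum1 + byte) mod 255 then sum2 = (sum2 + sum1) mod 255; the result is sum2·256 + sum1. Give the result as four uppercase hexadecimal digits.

Running sums (mod 255):
  after byte 0 (98): sum1=98, sum2=98
  after byte 1 (65): sum1=163, sum2=6
  after byte 2 (28): sum1=191, sum2=197
  after byte 3 (193): sum1=129, sum2=71
Checksum = sum2·256 + sum1 = 71·256 + 129 = 18305 = 0x4781.

4781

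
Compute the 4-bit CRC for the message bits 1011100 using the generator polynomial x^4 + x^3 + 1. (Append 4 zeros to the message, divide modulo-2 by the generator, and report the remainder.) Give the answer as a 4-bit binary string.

1100

Append 4 zeros: 10111000000. Divide by 11001 (XOR where the leading bit is 1):
  pos 0: 10111 XOR 11001 = 01110
  pos 1: 11100 XOR 11001 = 00101
  pos 3: 10100 XOR 11001 = 01101
  pos 4: 11010 XOR 11001 = 00011
Remainder (last 4 bits) = 1100. This is the CRC / FCS.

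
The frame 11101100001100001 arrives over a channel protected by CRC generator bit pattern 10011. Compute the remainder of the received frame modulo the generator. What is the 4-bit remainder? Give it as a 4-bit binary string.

0000

Modulo-2 division of 11101100001100001 by 10011:
  pos 0: 11101 XOR 10011 = 01110
  pos 1: 11101 XOR 10011 = 01110
  pos 2: 11100 XOR 10011 = 01111
  pos 3: 11110 XOR 10011 = 01101
  pos 4: 11010 XOR 10011 = 01001
  pos 5: 10010 XOR 10011 = 00001
  pos 9: 11100 XOR 10011 = 01111
  pos 10: 11110 XOR 10011 = 01101
  pos 11: 11010 XOR 10011 = 01001
  pos 12: 10011 XOR 10011 = 00000
Remainder = 0000 (zero — the frame passes the CRC check).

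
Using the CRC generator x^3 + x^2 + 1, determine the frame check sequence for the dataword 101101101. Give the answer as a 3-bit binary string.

Append 3 zeros: 101101101000. Divide by 1101 (XOR where the leading bit is 1):
  pos 0: 1011 XOR 1101 = 0110
  pos 1: 1100 XOR 1101 = 0001
  pos 4: 1110 XOR 1101 = 0011
  pos 6: 1110 XOR 1101 = 0011
  pos 8: 1100 XOR 1101 = 0001
Remainder (last 3 bits) = 001. This is the CRC / FCS.

001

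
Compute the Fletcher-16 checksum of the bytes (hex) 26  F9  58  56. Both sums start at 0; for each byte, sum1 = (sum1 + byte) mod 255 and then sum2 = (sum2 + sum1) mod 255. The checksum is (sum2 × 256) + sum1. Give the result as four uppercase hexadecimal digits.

8DCE

Running sums (mod 255):
  after byte 0 (26): sum1=38, sum2=38
  after byte 1 (F9): sum1=32, sum2=70
  after byte 2 (58): sum1=120, sum2=190
  after byte 3 (56): sum1=206, sum2=141
Checksum = sum2·256 + sum1 = 141·256 + 206 = 36302 = 0x8DCE.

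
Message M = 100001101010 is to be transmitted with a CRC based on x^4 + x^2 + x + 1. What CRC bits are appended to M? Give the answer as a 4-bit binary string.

0001

Append 4 zeros: 1000011010100000. Divide by 10111 (XOR where the leading bit is 1):
  pos 0: 10000 XOR 10111 = 00111
  pos 2: 11111 XOR 10111 = 01000
  pos 3: 10000 XOR 10111 = 00111
  pos 5: 11110 XOR 10111 = 01001
  pos 6: 10011 XOR 10111 = 00100
  pos 8: 10000 XOR 10111 = 00111
  pos 10: 11100 XOR 10111 = 01011
  pos 11: 10110 XOR 10111 = 00001
Remainder (last 4 bits) = 0001. This is the CRC / FCS.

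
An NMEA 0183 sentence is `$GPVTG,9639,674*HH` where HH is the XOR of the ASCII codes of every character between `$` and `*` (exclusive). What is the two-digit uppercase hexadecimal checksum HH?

XOR the ASCII codes of the payload characters:
  'G' = 0x47 → acc = 0x47
  'P' = 0x50 → acc = 0x17
  'V' = 0x56 → acc = 0x41
  'T' = 0x54 → acc = 0x15
  'G' = 0x47 → acc = 0x52
  ',' = 0x2C → acc = 0x7E
  '9' = 0x39 → acc = 0x47
  '6' = 0x36 → acc = 0x71
  '3' = 0x33 → acc = 0x42
  '9' = 0x39 → acc = 0x7B
  ',' = 0x2C → acc = 0x57
  '6' = 0x36 → acc = 0x61
  '7' = 0x37 → acc = 0x56
  '4' = 0x34 → acc = 0x62
Checksum = 0x62.

62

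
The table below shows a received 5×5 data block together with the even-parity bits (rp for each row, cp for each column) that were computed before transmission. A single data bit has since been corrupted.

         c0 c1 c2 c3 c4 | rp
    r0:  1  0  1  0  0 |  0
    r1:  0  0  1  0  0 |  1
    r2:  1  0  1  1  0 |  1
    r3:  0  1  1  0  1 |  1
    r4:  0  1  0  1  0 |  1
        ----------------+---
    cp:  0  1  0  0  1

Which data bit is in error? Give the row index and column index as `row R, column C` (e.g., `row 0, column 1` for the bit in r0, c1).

row 4, column 1

Recompute each row's even parity and compare to rp:
  r0: data parity 0, sent rp 0 → ok
  r1: data parity 1, sent rp 1 → ok
  r2: data parity 1, sent rp 1 → ok
  r3: data parity 1, sent rp 1 → ok
  r4: data parity 0, sent rp 1 → mismatch
Recompute each column's even parity and compare to cp:
  c0: data parity 0, sent cp 0 → ok
  c1: data parity 0, sent cp 1 → mismatch
  c2: data parity 0, sent cp 0 → ok
  c3: data parity 0, sent cp 0 → ok
  c4: data parity 1, sent cp 1 → ok
Exactly one row (r4) and one column (c1) fail → the flipped bit is at their intersection.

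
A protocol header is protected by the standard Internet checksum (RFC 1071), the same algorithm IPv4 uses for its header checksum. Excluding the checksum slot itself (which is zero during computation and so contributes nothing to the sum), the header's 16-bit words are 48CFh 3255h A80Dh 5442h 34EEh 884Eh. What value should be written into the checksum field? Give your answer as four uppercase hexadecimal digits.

One's-complement addition (fold any carry out of bit 15 back into bit 0):
  0x48CF + 0x3255 = 0x07B24
  0x7B24 + 0xA80D = 0x12331 → wrap carry → 0x2332
  0x2332 + 0x5442 = 0x07774
  0x7774 + 0x34EE = 0x0AC62
  0xAC62 + 0x884E = 0x134B0 → wrap carry → 0x34B1
One's-complement sum = 0x34B1.
Checksum = ~0x34B1 & 0xFFFF = 0xCB4E.

CB4E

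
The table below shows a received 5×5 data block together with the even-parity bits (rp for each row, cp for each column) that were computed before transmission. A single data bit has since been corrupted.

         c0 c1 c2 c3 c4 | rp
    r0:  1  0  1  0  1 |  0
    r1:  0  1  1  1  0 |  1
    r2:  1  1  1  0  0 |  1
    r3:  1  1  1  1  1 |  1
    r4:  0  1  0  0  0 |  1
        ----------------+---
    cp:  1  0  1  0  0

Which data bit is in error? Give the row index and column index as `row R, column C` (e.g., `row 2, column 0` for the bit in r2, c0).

Recompute each row's even parity and compare to rp:
  r0: data parity 1, sent rp 0 → mismatch
  r1: data parity 1, sent rp 1 → ok
  r2: data parity 1, sent rp 1 → ok
  r3: data parity 1, sent rp 1 → ok
  r4: data parity 1, sent rp 1 → ok
Recompute each column's even parity and compare to cp:
  c0: data parity 1, sent cp 1 → ok
  c1: data parity 0, sent cp 0 → ok
  c2: data parity 0, sent cp 1 → mismatch
  c3: data parity 0, sent cp 0 → ok
  c4: data parity 0, sent cp 0 → ok
Exactly one row (r0) and one column (c2) fail → the flipped bit is at their intersection.

row 0, column 2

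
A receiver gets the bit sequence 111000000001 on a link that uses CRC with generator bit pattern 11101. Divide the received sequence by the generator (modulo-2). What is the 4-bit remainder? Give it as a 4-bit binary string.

Modulo-2 division of 111000000001 by 11101:
  pos 0: 11100 XOR 11101 = 00001
  pos 4: 10000 XOR 11101 = 01101
  pos 5: 11010 XOR 11101 = 00111
  pos 7: 11101 XOR 11101 = 00000
Remainder = 0000 (zero — the frame passes the CRC check).

0000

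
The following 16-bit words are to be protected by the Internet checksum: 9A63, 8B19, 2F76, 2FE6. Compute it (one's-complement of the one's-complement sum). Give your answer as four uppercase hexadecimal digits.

7B26

One's-complement addition (fold any carry out of bit 15 back into bit 0):
  0x9A63 + 0x8B19 = 0x1257C → wrap carry → 0x257D
  0x257D + 0x2F76 = 0x054F3
  0x54F3 + 0x2FE6 = 0x084D9
One's-complement sum = 0x84D9.
Checksum = ~0x84D9 & 0xFFFF = 0x7B26.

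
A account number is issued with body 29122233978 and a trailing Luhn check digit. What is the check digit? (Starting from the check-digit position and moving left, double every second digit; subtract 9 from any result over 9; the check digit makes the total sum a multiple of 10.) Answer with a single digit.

Partial digits right→left: 8 7 9 3 3 2 2 2 1 9 2
Double every second digit counting from the check-digit position (so the 1st, 3rd, 5th, ... of the partial from the right).
  doubled (with −9 where >9): 7 9 6 4 2 4 → sum 32
  kept as-is: 7 3 2 2 9 → sum 23
Total = 32 + 23 = 55.
Check digit = (10 − (55 mod 10)) mod 10 = 5.

5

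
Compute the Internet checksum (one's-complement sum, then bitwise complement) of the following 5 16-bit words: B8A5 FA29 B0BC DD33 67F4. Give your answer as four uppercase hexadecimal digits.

One's-complement addition (fold any carry out of bit 15 back into bit 0):
  0xB8A5 + 0xFA29 = 0x1B2CE → wrap carry → 0xB2CF
  0xB2CF + 0xB0BC = 0x1638B → wrap carry → 0x638C
  0x638C + 0xDD33 = 0x140BF → wrap carry → 0x40C0
  0x40C0 + 0x67F4 = 0x0A8B4
One's-complement sum = 0xA8B4.
Checksum = ~0xA8B4 & 0xFFFF = 0x574B.

574B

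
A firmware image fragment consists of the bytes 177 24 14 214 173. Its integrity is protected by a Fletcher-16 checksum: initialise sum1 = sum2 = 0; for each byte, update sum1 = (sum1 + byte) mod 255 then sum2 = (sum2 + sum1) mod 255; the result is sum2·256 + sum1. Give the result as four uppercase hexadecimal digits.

5E5C

Running sums (mod 255):
  after byte 0 (177): sum1=177, sum2=177
  after byte 1 (24): sum1=201, sum2=123
  after byte 2 (14): sum1=215, sum2=83
  after byte 3 (214): sum1=174, sum2=2
  after byte 4 (173): sum1=92, sum2=94
Checksum = sum2·256 + sum1 = 94·256 + 92 = 24156 = 0x5E5C.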